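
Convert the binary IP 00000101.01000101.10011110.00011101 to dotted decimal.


00000101 = 5
01000101 = 69
10011110 = 158
00011101 = 29
IP: 5.69.158.29


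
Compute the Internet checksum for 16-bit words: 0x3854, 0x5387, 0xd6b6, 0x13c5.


Sum all words (with carry folding):
+ 0x3854 = 0x3854
+ 0x5387 = 0x8bdb
+ 0xd6b6 = 0x6292
+ 0x13c5 = 0x7657
One's complement: ~0x7657
Checksum = 0x89a8


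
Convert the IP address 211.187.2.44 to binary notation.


211 = 11010011
187 = 10111011
2 = 00000010
44 = 00101100
Binary: 11010011.10111011.00000010.00101100


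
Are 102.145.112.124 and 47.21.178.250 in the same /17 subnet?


Mask: 255.255.128.0
102.145.112.124 AND mask = 102.145.0.0
47.21.178.250 AND mask = 47.21.128.0
No, different subnets (102.145.0.0 vs 47.21.128.0)


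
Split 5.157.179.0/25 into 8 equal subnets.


New prefix = 25 + 3 = 28
Each subnet has 16 addresses
  5.157.179.0/28
  5.157.179.16/28
  5.157.179.32/28
  5.157.179.48/28
  5.157.179.64/28
  5.157.179.80/28
  5.157.179.96/28
  5.157.179.112/28
Subnets: 5.157.179.0/28, 5.157.179.16/28, 5.157.179.32/28, 5.157.179.48/28, 5.157.179.64/28, 5.157.179.80/28, 5.157.179.96/28, 5.157.179.112/28


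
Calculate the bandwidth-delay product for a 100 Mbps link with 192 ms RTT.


BDP = bandwidth * RTT
= 100 Mbps * 192 ms
= 100 * 1e6 * 192 / 1000 bits
= 19200000 bits
= 2400000 bytes
= 2343.75 KB
BDP = 19200000 bits (2400000 bytes)


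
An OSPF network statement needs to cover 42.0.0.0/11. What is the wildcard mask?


Subnet mask: 255.224.0.0
Wildcard = 255.255.255.255 - subnet mask
255 - 255 = 0
255 - 224 = 31
255 - 0 = 255
255 - 0 = 255
Wildcard: 0.31.255.255


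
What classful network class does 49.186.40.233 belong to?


First octet: 49
Binary: 00110001
0xxxxxxx -> Class A (1-126)
Class A, default mask 255.0.0.0 (/8)


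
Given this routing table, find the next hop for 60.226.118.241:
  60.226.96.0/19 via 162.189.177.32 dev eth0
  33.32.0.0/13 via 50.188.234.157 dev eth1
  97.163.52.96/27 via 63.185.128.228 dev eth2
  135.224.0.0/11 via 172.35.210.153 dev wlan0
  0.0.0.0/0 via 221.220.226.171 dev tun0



Longest prefix match for 60.226.118.241:
  /19 60.226.96.0: MATCH
  /13 33.32.0.0: no
  /27 97.163.52.96: no
  /11 135.224.0.0: no
  /0 0.0.0.0: MATCH
Selected: next-hop 162.189.177.32 via eth0 (matched /19)


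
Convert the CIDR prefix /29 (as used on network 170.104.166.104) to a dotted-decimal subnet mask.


/29 means 29 network bits, 3 host bits
Binary: 11111111111111111111111111111000
Mask: 255.255.255.248


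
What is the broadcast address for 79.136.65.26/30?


Network: 79.136.65.24/30
Host bits = 2
Set all host bits to 1:
Broadcast: 79.136.65.27


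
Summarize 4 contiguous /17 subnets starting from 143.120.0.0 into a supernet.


Original prefix: /17
Number of subnets: 4 = 2^2
New prefix = 17 - 2 = 15
Supernet: 143.120.0.0/15


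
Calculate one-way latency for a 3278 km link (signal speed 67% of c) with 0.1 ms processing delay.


Speed = 0.67 * 3e5 km/s = 201000 km/s
Propagation delay = 3278 / 201000 = 0.0163 s = 16.3085 ms
Processing delay = 0.1 ms
Total one-way latency = 16.4085 ms


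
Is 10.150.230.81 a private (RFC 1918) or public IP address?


RFC 1918 private ranges:
  10.0.0.0/8 (10.0.0.0 - 10.255.255.255)
  172.16.0.0/12 (172.16.0.0 - 172.31.255.255)
  192.168.0.0/16 (192.168.0.0 - 192.168.255.255)
Private (in 10.0.0.0/8)


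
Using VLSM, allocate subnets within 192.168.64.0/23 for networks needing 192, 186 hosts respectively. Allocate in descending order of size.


192 hosts -> /24 (254 usable): 192.168.64.0/24
186 hosts -> /24 (254 usable): 192.168.65.0/24
Allocation: 192.168.64.0/24 (192 hosts, 254 usable); 192.168.65.0/24 (186 hosts, 254 usable)


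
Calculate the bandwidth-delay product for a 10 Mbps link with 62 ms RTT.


BDP = bandwidth * RTT
= 10 Mbps * 62 ms
= 10 * 1e6 * 62 / 1000 bits
= 620000 bits
= 77500 bytes
= 75.6836 KB
BDP = 620000 bits (77500 bytes)


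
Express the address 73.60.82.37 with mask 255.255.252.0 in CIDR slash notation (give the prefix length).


Binary: 11111111.11111111.11111100.00000000
Count leading 1s
Prefix: /22


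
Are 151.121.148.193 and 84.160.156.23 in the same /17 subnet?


Mask: 255.255.128.0
151.121.148.193 AND mask = 151.121.128.0
84.160.156.23 AND mask = 84.160.128.0
No, different subnets (151.121.128.0 vs 84.160.128.0)


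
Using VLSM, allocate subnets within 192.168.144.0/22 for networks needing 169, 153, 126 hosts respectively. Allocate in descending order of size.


169 hosts -> /24 (254 usable): 192.168.144.0/24
153 hosts -> /24 (254 usable): 192.168.145.0/24
126 hosts -> /25 (126 usable): 192.168.146.0/25
Allocation: 192.168.144.0/24 (169 hosts, 254 usable); 192.168.145.0/24 (153 hosts, 254 usable); 192.168.146.0/25 (126 hosts, 126 usable)


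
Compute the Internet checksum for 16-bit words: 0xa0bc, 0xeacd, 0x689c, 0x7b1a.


Sum all words (with carry folding):
+ 0xa0bc = 0xa0bc
+ 0xeacd = 0x8b8a
+ 0x689c = 0xf426
+ 0x7b1a = 0x6f41
One's complement: ~0x6f41
Checksum = 0x90be


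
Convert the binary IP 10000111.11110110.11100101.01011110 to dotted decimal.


10000111 = 135
11110110 = 246
11100101 = 229
01011110 = 94
IP: 135.246.229.94


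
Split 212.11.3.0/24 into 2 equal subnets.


New prefix = 24 + 1 = 25
Each subnet has 128 addresses
  212.11.3.0/25
  212.11.3.128/25
Subnets: 212.11.3.0/25, 212.11.3.128/25


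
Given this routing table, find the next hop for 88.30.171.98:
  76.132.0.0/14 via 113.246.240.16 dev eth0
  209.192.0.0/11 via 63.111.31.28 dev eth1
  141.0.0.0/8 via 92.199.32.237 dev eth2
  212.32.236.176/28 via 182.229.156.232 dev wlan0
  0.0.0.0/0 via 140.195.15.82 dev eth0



Longest prefix match for 88.30.171.98:
  /14 76.132.0.0: no
  /11 209.192.0.0: no
  /8 141.0.0.0: no
  /28 212.32.236.176: no
  /0 0.0.0.0: MATCH
Selected: next-hop 140.195.15.82 via eth0 (matched /0)


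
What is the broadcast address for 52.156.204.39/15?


Network: 52.156.0.0/15
Host bits = 17
Set all host bits to 1:
Broadcast: 52.157.255.255


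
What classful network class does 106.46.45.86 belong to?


First octet: 106
Binary: 01101010
0xxxxxxx -> Class A (1-126)
Class A, default mask 255.0.0.0 (/8)


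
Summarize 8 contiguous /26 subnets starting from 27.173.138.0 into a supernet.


Original prefix: /26
Number of subnets: 8 = 2^3
New prefix = 26 - 3 = 23
Supernet: 27.173.138.0/23


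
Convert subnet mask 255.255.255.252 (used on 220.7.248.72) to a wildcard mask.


Subnet mask: 255.255.255.252
Wildcard = 255.255.255.255 - subnet mask
255 - 255 = 0
255 - 255 = 0
255 - 255 = 0
255 - 252 = 3
Wildcard: 0.0.0.3


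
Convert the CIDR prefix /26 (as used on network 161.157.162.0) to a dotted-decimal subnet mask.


/26 means 26 network bits, 6 host bits
Binary: 11111111111111111111111111000000
Mask: 255.255.255.192


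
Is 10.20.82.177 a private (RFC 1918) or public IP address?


RFC 1918 private ranges:
  10.0.0.0/8 (10.0.0.0 - 10.255.255.255)
  172.16.0.0/12 (172.16.0.0 - 172.31.255.255)
  192.168.0.0/16 (192.168.0.0 - 192.168.255.255)
Private (in 10.0.0.0/8)


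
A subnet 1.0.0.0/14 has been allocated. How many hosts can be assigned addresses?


Host bits = 32 - 14 = 18
Total addresses = 2^18 = 262144
Usable = total - 2 (network and broadcast)
Usable hosts: 262142


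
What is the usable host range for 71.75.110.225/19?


Network: 71.75.96.0
Broadcast: 71.75.127.255
First usable = network + 1
Last usable = broadcast - 1
Range: 71.75.96.1 to 71.75.127.254


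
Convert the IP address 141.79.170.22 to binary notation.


141 = 10001101
79 = 01001111
170 = 10101010
22 = 00010110
Binary: 10001101.01001111.10101010.00010110


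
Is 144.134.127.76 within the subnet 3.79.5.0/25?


Subnet network: 3.79.5.0
Test IP AND mask: 144.134.127.0
No, 144.134.127.76 is not in 3.79.5.0/25


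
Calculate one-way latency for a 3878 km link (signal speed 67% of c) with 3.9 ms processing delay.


Speed = 0.67 * 3e5 km/s = 201000 km/s
Propagation delay = 3878 / 201000 = 0.0193 s = 19.2935 ms
Processing delay = 3.9 ms
Total one-way latency = 23.1935 ms


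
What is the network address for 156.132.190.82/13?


IP:   10011100.10000100.10111110.01010010
Mask: 11111111.11111000.00000000.00000000
AND operation:
Net:  10011100.10000000.00000000.00000000
Network: 156.128.0.0/13


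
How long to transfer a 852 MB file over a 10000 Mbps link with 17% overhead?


Effective throughput = 10000 * (1 - 17/100) = 8300 Mbps
File size in Mb = 852 * 8 = 6816 Mb
Time = 6816 / 8300
Time = 0.8212 seconds


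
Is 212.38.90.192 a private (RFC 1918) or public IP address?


RFC 1918 private ranges:
  10.0.0.0/8 (10.0.0.0 - 10.255.255.255)
  172.16.0.0/12 (172.16.0.0 - 172.31.255.255)
  192.168.0.0/16 (192.168.0.0 - 192.168.255.255)
Public (not in any RFC 1918 range)


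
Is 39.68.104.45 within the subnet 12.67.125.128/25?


Subnet network: 12.67.125.128
Test IP AND mask: 39.68.104.0
No, 39.68.104.45 is not in 12.67.125.128/25


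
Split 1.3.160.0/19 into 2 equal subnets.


New prefix = 19 + 1 = 20
Each subnet has 4096 addresses
  1.3.160.0/20
  1.3.176.0/20
Subnets: 1.3.160.0/20, 1.3.176.0/20


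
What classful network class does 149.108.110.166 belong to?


First octet: 149
Binary: 10010101
10xxxxxx -> Class B (128-191)
Class B, default mask 255.255.0.0 (/16)


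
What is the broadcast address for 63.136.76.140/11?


Network: 63.128.0.0/11
Host bits = 21
Set all host bits to 1:
Broadcast: 63.159.255.255


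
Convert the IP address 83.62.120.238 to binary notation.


83 = 01010011
62 = 00111110
120 = 01111000
238 = 11101110
Binary: 01010011.00111110.01111000.11101110


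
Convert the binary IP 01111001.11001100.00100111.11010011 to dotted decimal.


01111001 = 121
11001100 = 204
00100111 = 39
11010011 = 211
IP: 121.204.39.211


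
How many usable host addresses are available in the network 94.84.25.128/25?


Host bits = 32 - 25 = 7
Total addresses = 2^7 = 128
Usable = total - 2 (network and broadcast)
Usable hosts: 126


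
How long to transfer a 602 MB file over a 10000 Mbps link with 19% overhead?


Effective throughput = 10000 * (1 - 19/100) = 8100.0 Mbps
File size in Mb = 602 * 8 = 4816 Mb
Time = 4816 / 8100.0
Time = 0.5946 seconds


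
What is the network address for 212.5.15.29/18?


IP:   11010100.00000101.00001111.00011101
Mask: 11111111.11111111.11000000.00000000
AND operation:
Net:  11010100.00000101.00000000.00000000
Network: 212.5.0.0/18


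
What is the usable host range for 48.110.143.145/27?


Network: 48.110.143.128
Broadcast: 48.110.143.159
First usable = network + 1
Last usable = broadcast - 1
Range: 48.110.143.129 to 48.110.143.158


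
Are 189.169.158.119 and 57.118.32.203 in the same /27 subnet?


Mask: 255.255.255.224
189.169.158.119 AND mask = 189.169.158.96
57.118.32.203 AND mask = 57.118.32.192
No, different subnets (189.169.158.96 vs 57.118.32.192)


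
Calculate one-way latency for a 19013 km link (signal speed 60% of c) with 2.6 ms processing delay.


Speed = 0.6 * 3e5 km/s = 180000 km/s
Propagation delay = 19013 / 180000 = 0.1056 s = 105.6278 ms
Processing delay = 2.6 ms
Total one-way latency = 108.2278 ms


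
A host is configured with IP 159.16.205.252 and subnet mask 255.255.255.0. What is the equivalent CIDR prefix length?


Binary: 11111111.11111111.11111111.00000000
Count leading 1s
Prefix: /24


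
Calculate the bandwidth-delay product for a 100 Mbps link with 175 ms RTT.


BDP = bandwidth * RTT
= 100 Mbps * 175 ms
= 100 * 1e6 * 175 / 1000 bits
= 17500000 bits
= 2187500 bytes
= 2136.2305 KB
BDP = 17500000 bits (2187500 bytes)


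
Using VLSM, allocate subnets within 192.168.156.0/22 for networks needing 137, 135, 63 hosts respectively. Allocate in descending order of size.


137 hosts -> /24 (254 usable): 192.168.156.0/24
135 hosts -> /24 (254 usable): 192.168.157.0/24
63 hosts -> /25 (126 usable): 192.168.158.0/25
Allocation: 192.168.156.0/24 (137 hosts, 254 usable); 192.168.157.0/24 (135 hosts, 254 usable); 192.168.158.0/25 (63 hosts, 126 usable)


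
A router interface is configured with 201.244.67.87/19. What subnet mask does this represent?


/19 means 19 network bits, 13 host bits
Binary: 11111111111111111110000000000000
Mask: 255.255.224.0


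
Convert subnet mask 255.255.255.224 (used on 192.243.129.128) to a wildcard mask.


Subnet mask: 255.255.255.224
Wildcard = 255.255.255.255 - subnet mask
255 - 255 = 0
255 - 255 = 0
255 - 255 = 0
255 - 224 = 31
Wildcard: 0.0.0.31


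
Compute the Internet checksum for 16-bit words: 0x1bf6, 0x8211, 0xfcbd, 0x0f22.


Sum all words (with carry folding):
+ 0x1bf6 = 0x1bf6
+ 0x8211 = 0x9e07
+ 0xfcbd = 0x9ac5
+ 0x0f22 = 0xa9e7
One's complement: ~0xa9e7
Checksum = 0x5618


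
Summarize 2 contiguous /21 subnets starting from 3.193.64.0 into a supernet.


Original prefix: /21
Number of subnets: 2 = 2^1
New prefix = 21 - 1 = 20
Supernet: 3.193.64.0/20


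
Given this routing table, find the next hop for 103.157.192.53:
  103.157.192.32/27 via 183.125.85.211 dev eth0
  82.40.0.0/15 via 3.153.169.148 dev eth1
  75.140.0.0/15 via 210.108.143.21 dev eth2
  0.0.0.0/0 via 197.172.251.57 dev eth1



Longest prefix match for 103.157.192.53:
  /27 103.157.192.32: MATCH
  /15 82.40.0.0: no
  /15 75.140.0.0: no
  /0 0.0.0.0: MATCH
Selected: next-hop 183.125.85.211 via eth0 (matched /27)


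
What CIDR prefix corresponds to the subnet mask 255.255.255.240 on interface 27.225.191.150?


Binary: 11111111.11111111.11111111.11110000
Count leading 1s
Prefix: /28


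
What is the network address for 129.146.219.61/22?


IP:   10000001.10010010.11011011.00111101
Mask: 11111111.11111111.11111100.00000000
AND operation:
Net:  10000001.10010010.11011000.00000000
Network: 129.146.216.0/22


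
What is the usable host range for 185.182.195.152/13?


Network: 185.176.0.0
Broadcast: 185.183.255.255
First usable = network + 1
Last usable = broadcast - 1
Range: 185.176.0.1 to 185.183.255.254


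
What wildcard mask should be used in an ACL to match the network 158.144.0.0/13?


Subnet mask: 255.248.0.0
Wildcard = 255.255.255.255 - subnet mask
255 - 255 = 0
255 - 248 = 7
255 - 0 = 255
255 - 0 = 255
Wildcard: 0.7.255.255


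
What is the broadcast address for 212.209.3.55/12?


Network: 212.208.0.0/12
Host bits = 20
Set all host bits to 1:
Broadcast: 212.223.255.255


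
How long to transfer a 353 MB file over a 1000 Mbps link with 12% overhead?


Effective throughput = 1000 * (1 - 12/100) = 880 Mbps
File size in Mb = 353 * 8 = 2824 Mb
Time = 2824 / 880
Time = 3.2091 seconds


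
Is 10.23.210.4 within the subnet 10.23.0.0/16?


Subnet network: 10.23.0.0
Test IP AND mask: 10.23.0.0
Yes, 10.23.210.4 is in 10.23.0.0/16


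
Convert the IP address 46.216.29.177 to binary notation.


46 = 00101110
216 = 11011000
29 = 00011101
177 = 10110001
Binary: 00101110.11011000.00011101.10110001


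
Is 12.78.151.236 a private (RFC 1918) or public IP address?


RFC 1918 private ranges:
  10.0.0.0/8 (10.0.0.0 - 10.255.255.255)
  172.16.0.0/12 (172.16.0.0 - 172.31.255.255)
  192.168.0.0/16 (192.168.0.0 - 192.168.255.255)
Public (not in any RFC 1918 range)


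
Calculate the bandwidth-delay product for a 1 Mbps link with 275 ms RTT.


BDP = bandwidth * RTT
= 1 Mbps * 275 ms
= 1 * 1e6 * 275 / 1000 bits
= 275000 bits
= 34375 bytes
= 33.5693 KB
BDP = 275000 bits (34375 bytes)


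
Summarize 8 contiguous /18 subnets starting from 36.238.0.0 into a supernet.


Original prefix: /18
Number of subnets: 8 = 2^3
New prefix = 18 - 3 = 15
Supernet: 36.238.0.0/15


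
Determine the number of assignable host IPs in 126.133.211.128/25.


Host bits = 32 - 25 = 7
Total addresses = 2^7 = 128
Usable = total - 2 (network and broadcast)
Usable hosts: 126


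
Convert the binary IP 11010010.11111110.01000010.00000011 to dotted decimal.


11010010 = 210
11111110 = 254
01000010 = 66
00000011 = 3
IP: 210.254.66.3


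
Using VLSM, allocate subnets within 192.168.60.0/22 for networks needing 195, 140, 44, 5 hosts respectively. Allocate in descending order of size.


195 hosts -> /24 (254 usable): 192.168.60.0/24
140 hosts -> /24 (254 usable): 192.168.61.0/24
44 hosts -> /26 (62 usable): 192.168.62.0/26
5 hosts -> /29 (6 usable): 192.168.62.64/29
Allocation: 192.168.60.0/24 (195 hosts, 254 usable); 192.168.61.0/24 (140 hosts, 254 usable); 192.168.62.0/26 (44 hosts, 62 usable); 192.168.62.64/29 (5 hosts, 6 usable)


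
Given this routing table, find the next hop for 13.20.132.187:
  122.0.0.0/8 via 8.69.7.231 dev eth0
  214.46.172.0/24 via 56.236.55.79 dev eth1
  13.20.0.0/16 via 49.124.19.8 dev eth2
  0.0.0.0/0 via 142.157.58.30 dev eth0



Longest prefix match for 13.20.132.187:
  /8 122.0.0.0: no
  /24 214.46.172.0: no
  /16 13.20.0.0: MATCH
  /0 0.0.0.0: MATCH
Selected: next-hop 49.124.19.8 via eth2 (matched /16)


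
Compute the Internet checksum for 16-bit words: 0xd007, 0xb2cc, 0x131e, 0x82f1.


Sum all words (with carry folding):
+ 0xd007 = 0xd007
+ 0xb2cc = 0x82d4
+ 0x131e = 0x95f2
+ 0x82f1 = 0x18e4
One's complement: ~0x18e4
Checksum = 0xe71b


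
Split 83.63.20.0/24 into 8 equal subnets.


New prefix = 24 + 3 = 27
Each subnet has 32 addresses
  83.63.20.0/27
  83.63.20.32/27
  83.63.20.64/27
  83.63.20.96/27
  83.63.20.128/27
  83.63.20.160/27
  83.63.20.192/27
  83.63.20.224/27
Subnets: 83.63.20.0/27, 83.63.20.32/27, 83.63.20.64/27, 83.63.20.96/27, 83.63.20.128/27, 83.63.20.160/27, 83.63.20.192/27, 83.63.20.224/27


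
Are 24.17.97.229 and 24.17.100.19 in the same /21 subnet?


Mask: 255.255.248.0
24.17.97.229 AND mask = 24.17.96.0
24.17.100.19 AND mask = 24.17.96.0
Yes, same subnet (24.17.96.0)


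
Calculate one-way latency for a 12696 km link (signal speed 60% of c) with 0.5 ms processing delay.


Speed = 0.6 * 3e5 km/s = 180000 km/s
Propagation delay = 12696 / 180000 = 0.0705 s = 70.5333 ms
Processing delay = 0.5 ms
Total one-way latency = 71.0333 ms


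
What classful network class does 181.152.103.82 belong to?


First octet: 181
Binary: 10110101
10xxxxxx -> Class B (128-191)
Class B, default mask 255.255.0.0 (/16)


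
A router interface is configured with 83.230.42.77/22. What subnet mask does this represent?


/22 means 22 network bits, 10 host bits
Binary: 11111111111111111111110000000000
Mask: 255.255.252.0


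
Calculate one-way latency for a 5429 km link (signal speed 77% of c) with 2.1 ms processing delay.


Speed = 0.77 * 3e5 km/s = 231000 km/s
Propagation delay = 5429 / 231000 = 0.0235 s = 23.5022 ms
Processing delay = 2.1 ms
Total one-way latency = 25.6022 ms


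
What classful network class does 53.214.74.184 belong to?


First octet: 53
Binary: 00110101
0xxxxxxx -> Class A (1-126)
Class A, default mask 255.0.0.0 (/8)


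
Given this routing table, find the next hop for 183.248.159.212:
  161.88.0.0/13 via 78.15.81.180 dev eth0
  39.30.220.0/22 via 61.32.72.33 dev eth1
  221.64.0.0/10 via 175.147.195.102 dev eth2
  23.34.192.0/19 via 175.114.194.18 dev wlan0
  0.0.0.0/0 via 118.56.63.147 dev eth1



Longest prefix match for 183.248.159.212:
  /13 161.88.0.0: no
  /22 39.30.220.0: no
  /10 221.64.0.0: no
  /19 23.34.192.0: no
  /0 0.0.0.0: MATCH
Selected: next-hop 118.56.63.147 via eth1 (matched /0)


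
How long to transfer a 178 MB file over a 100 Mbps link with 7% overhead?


Effective throughput = 100 * (1 - 7/100) = 93 Mbps
File size in Mb = 178 * 8 = 1424 Mb
Time = 1424 / 93
Time = 15.3118 seconds


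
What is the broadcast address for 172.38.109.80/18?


Network: 172.38.64.0/18
Host bits = 14
Set all host bits to 1:
Broadcast: 172.38.127.255


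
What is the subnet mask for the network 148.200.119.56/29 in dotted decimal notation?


/29 means 29 network bits, 3 host bits
Binary: 11111111111111111111111111111000
Mask: 255.255.255.248


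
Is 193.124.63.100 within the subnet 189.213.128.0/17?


Subnet network: 189.213.128.0
Test IP AND mask: 193.124.0.0
No, 193.124.63.100 is not in 189.213.128.0/17


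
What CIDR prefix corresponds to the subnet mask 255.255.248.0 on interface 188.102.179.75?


Binary: 11111111.11111111.11111000.00000000
Count leading 1s
Prefix: /21


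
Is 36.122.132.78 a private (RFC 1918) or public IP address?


RFC 1918 private ranges:
  10.0.0.0/8 (10.0.0.0 - 10.255.255.255)
  172.16.0.0/12 (172.16.0.0 - 172.31.255.255)
  192.168.0.0/16 (192.168.0.0 - 192.168.255.255)
Public (not in any RFC 1918 range)


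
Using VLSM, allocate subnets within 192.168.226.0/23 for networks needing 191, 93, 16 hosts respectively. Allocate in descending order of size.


191 hosts -> /24 (254 usable): 192.168.226.0/24
93 hosts -> /25 (126 usable): 192.168.227.0/25
16 hosts -> /27 (30 usable): 192.168.227.128/27
Allocation: 192.168.226.0/24 (191 hosts, 254 usable); 192.168.227.0/25 (93 hosts, 126 usable); 192.168.227.128/27 (16 hosts, 30 usable)


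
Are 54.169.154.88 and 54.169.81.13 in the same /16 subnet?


Mask: 255.255.0.0
54.169.154.88 AND mask = 54.169.0.0
54.169.81.13 AND mask = 54.169.0.0
Yes, same subnet (54.169.0.0)


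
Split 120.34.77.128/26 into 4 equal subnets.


New prefix = 26 + 2 = 28
Each subnet has 16 addresses
  120.34.77.128/28
  120.34.77.144/28
  120.34.77.160/28
  120.34.77.176/28
Subnets: 120.34.77.128/28, 120.34.77.144/28, 120.34.77.160/28, 120.34.77.176/28


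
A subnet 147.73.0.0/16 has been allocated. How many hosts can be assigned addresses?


Host bits = 32 - 16 = 16
Total addresses = 2^16 = 65536
Usable = total - 2 (network and broadcast)
Usable hosts: 65534


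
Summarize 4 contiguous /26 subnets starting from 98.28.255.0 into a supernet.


Original prefix: /26
Number of subnets: 4 = 2^2
New prefix = 26 - 2 = 24
Supernet: 98.28.255.0/24


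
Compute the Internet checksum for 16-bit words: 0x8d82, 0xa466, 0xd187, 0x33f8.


Sum all words (with carry folding):
+ 0x8d82 = 0x8d82
+ 0xa466 = 0x31e9
+ 0xd187 = 0x0371
+ 0x33f8 = 0x3769
One's complement: ~0x3769
Checksum = 0xc896


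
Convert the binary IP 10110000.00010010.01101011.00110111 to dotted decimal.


10110000 = 176
00010010 = 18
01101011 = 107
00110111 = 55
IP: 176.18.107.55


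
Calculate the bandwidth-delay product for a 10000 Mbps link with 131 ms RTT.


BDP = bandwidth * RTT
= 10000 Mbps * 131 ms
= 10000 * 1e6 * 131 / 1000 bits
= 1310000000 bits
= 163750000 bytes
= 159912.1094 KB
BDP = 1310000000 bits (163750000 bytes)


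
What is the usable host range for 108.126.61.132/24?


Network: 108.126.61.0
Broadcast: 108.126.61.255
First usable = network + 1
Last usable = broadcast - 1
Range: 108.126.61.1 to 108.126.61.254


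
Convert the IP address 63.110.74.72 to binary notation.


63 = 00111111
110 = 01101110
74 = 01001010
72 = 01001000
Binary: 00111111.01101110.01001010.01001000


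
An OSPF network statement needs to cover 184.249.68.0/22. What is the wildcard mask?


Subnet mask: 255.255.252.0
Wildcard = 255.255.255.255 - subnet mask
255 - 255 = 0
255 - 255 = 0
255 - 252 = 3
255 - 0 = 255
Wildcard: 0.0.3.255


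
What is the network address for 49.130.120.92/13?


IP:   00110001.10000010.01111000.01011100
Mask: 11111111.11111000.00000000.00000000
AND operation:
Net:  00110001.10000000.00000000.00000000
Network: 49.128.0.0/13


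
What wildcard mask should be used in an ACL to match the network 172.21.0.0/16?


Subnet mask: 255.255.0.0
Wildcard = 255.255.255.255 - subnet mask
255 - 255 = 0
255 - 255 = 0
255 - 0 = 255
255 - 0 = 255
Wildcard: 0.0.255.255


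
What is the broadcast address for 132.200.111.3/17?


Network: 132.200.0.0/17
Host bits = 15
Set all host bits to 1:
Broadcast: 132.200.127.255


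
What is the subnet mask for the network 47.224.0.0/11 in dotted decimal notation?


/11 means 11 network bits, 21 host bits
Binary: 11111111111000000000000000000000
Mask: 255.224.0.0


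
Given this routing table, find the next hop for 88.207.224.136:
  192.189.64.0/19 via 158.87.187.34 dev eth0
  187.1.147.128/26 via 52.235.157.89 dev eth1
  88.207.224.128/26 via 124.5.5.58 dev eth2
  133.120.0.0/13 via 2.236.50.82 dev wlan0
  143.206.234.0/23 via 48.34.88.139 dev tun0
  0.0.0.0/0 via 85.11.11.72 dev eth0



Longest prefix match for 88.207.224.136:
  /19 192.189.64.0: no
  /26 187.1.147.128: no
  /26 88.207.224.128: MATCH
  /13 133.120.0.0: no
  /23 143.206.234.0: no
  /0 0.0.0.0: MATCH
Selected: next-hop 124.5.5.58 via eth2 (matched /26)


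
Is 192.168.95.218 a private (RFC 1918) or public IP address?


RFC 1918 private ranges:
  10.0.0.0/8 (10.0.0.0 - 10.255.255.255)
  172.16.0.0/12 (172.16.0.0 - 172.31.255.255)
  192.168.0.0/16 (192.168.0.0 - 192.168.255.255)
Private (in 192.168.0.0/16)


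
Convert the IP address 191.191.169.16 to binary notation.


191 = 10111111
191 = 10111111
169 = 10101001
16 = 00010000
Binary: 10111111.10111111.10101001.00010000


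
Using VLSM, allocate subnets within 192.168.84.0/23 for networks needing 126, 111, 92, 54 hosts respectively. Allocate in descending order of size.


126 hosts -> /25 (126 usable): 192.168.84.0/25
111 hosts -> /25 (126 usable): 192.168.84.128/25
92 hosts -> /25 (126 usable): 192.168.85.0/25
54 hosts -> /26 (62 usable): 192.168.85.128/26
Allocation: 192.168.84.0/25 (126 hosts, 126 usable); 192.168.84.128/25 (111 hosts, 126 usable); 192.168.85.0/25 (92 hosts, 126 usable); 192.168.85.128/26 (54 hosts, 62 usable)


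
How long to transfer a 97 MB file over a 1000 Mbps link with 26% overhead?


Effective throughput = 1000 * (1 - 26/100) = 740 Mbps
File size in Mb = 97 * 8 = 776 Mb
Time = 776 / 740
Time = 1.0486 seconds


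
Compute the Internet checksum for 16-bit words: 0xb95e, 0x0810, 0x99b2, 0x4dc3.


Sum all words (with carry folding):
+ 0xb95e = 0xb95e
+ 0x0810 = 0xc16e
+ 0x99b2 = 0x5b21
+ 0x4dc3 = 0xa8e4
One's complement: ~0xa8e4
Checksum = 0x571b


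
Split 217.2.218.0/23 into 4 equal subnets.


New prefix = 23 + 2 = 25
Each subnet has 128 addresses
  217.2.218.0/25
  217.2.218.128/25
  217.2.219.0/25
  217.2.219.128/25
Subnets: 217.2.218.0/25, 217.2.218.128/25, 217.2.219.0/25, 217.2.219.128/25


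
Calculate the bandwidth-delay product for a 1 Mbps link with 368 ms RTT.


BDP = bandwidth * RTT
= 1 Mbps * 368 ms
= 1 * 1e6 * 368 / 1000 bits
= 368000 bits
= 46000 bytes
= 44.9219 KB
BDP = 368000 bits (46000 bytes)


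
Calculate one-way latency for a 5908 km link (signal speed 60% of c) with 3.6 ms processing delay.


Speed = 0.6 * 3e5 km/s = 180000 km/s
Propagation delay = 5908 / 180000 = 0.0328 s = 32.8222 ms
Processing delay = 3.6 ms
Total one-way latency = 36.4222 ms


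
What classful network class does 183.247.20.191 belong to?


First octet: 183
Binary: 10110111
10xxxxxx -> Class B (128-191)
Class B, default mask 255.255.0.0 (/16)


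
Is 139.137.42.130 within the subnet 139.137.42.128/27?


Subnet network: 139.137.42.128
Test IP AND mask: 139.137.42.128
Yes, 139.137.42.130 is in 139.137.42.128/27


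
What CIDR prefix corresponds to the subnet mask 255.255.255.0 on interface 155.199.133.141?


Binary: 11111111.11111111.11111111.00000000
Count leading 1s
Prefix: /24


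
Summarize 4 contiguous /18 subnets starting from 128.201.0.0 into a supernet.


Original prefix: /18
Number of subnets: 4 = 2^2
New prefix = 18 - 2 = 16
Supernet: 128.201.0.0/16


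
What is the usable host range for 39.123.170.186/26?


Network: 39.123.170.128
Broadcast: 39.123.170.191
First usable = network + 1
Last usable = broadcast - 1
Range: 39.123.170.129 to 39.123.170.190


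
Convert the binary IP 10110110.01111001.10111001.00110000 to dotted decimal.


10110110 = 182
01111001 = 121
10111001 = 185
00110000 = 48
IP: 182.121.185.48


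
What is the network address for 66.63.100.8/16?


IP:   01000010.00111111.01100100.00001000
Mask: 11111111.11111111.00000000.00000000
AND operation:
Net:  01000010.00111111.00000000.00000000
Network: 66.63.0.0/16


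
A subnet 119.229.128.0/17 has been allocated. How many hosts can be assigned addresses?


Host bits = 32 - 17 = 15
Total addresses = 2^15 = 32768
Usable = total - 2 (network and broadcast)
Usable hosts: 32766


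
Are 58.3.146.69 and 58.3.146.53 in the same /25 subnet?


Mask: 255.255.255.128
58.3.146.69 AND mask = 58.3.146.0
58.3.146.53 AND mask = 58.3.146.0
Yes, same subnet (58.3.146.0)


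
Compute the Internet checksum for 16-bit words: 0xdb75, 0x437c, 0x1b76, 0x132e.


Sum all words (with carry folding):
+ 0xdb75 = 0xdb75
+ 0x437c = 0x1ef2
+ 0x1b76 = 0x3a68
+ 0x132e = 0x4d96
One's complement: ~0x4d96
Checksum = 0xb269


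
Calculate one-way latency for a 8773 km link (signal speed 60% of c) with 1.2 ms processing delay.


Speed = 0.6 * 3e5 km/s = 180000 km/s
Propagation delay = 8773 / 180000 = 0.0487 s = 48.7389 ms
Processing delay = 1.2 ms
Total one-way latency = 49.9389 ms


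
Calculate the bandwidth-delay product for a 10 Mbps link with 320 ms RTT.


BDP = bandwidth * RTT
= 10 Mbps * 320 ms
= 10 * 1e6 * 320 / 1000 bits
= 3200000 bits
= 400000 bytes
= 390.625 KB
BDP = 3200000 bits (400000 bytes)


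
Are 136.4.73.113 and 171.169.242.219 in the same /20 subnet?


Mask: 255.255.240.0
136.4.73.113 AND mask = 136.4.64.0
171.169.242.219 AND mask = 171.169.240.0
No, different subnets (136.4.64.0 vs 171.169.240.0)


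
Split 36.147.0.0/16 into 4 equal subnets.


New prefix = 16 + 2 = 18
Each subnet has 16384 addresses
  36.147.0.0/18
  36.147.64.0/18
  36.147.128.0/18
  36.147.192.0/18
Subnets: 36.147.0.0/18, 36.147.64.0/18, 36.147.128.0/18, 36.147.192.0/18


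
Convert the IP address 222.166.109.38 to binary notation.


222 = 11011110
166 = 10100110
109 = 01101101
38 = 00100110
Binary: 11011110.10100110.01101101.00100110


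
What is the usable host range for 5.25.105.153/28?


Network: 5.25.105.144
Broadcast: 5.25.105.159
First usable = network + 1
Last usable = broadcast - 1
Range: 5.25.105.145 to 5.25.105.158


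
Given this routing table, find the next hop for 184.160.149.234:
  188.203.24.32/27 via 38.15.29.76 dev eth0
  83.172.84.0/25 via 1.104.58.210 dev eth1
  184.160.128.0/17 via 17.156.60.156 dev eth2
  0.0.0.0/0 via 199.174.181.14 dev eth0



Longest prefix match for 184.160.149.234:
  /27 188.203.24.32: no
  /25 83.172.84.0: no
  /17 184.160.128.0: MATCH
  /0 0.0.0.0: MATCH
Selected: next-hop 17.156.60.156 via eth2 (matched /17)


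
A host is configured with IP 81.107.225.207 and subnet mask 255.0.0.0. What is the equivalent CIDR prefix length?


Binary: 11111111.00000000.00000000.00000000
Count leading 1s
Prefix: /8


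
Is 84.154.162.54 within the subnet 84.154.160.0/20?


Subnet network: 84.154.160.0
Test IP AND mask: 84.154.160.0
Yes, 84.154.162.54 is in 84.154.160.0/20


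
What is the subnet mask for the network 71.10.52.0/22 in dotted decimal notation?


/22 means 22 network bits, 10 host bits
Binary: 11111111111111111111110000000000
Mask: 255.255.252.0


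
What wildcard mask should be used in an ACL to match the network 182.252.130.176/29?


Subnet mask: 255.255.255.248
Wildcard = 255.255.255.255 - subnet mask
255 - 255 = 0
255 - 255 = 0
255 - 255 = 0
255 - 248 = 7
Wildcard: 0.0.0.7


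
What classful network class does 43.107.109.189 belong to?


First octet: 43
Binary: 00101011
0xxxxxxx -> Class A (1-126)
Class A, default mask 255.0.0.0 (/8)


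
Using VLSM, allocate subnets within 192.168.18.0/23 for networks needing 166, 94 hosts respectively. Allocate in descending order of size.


166 hosts -> /24 (254 usable): 192.168.18.0/24
94 hosts -> /25 (126 usable): 192.168.19.0/25
Allocation: 192.168.18.0/24 (166 hosts, 254 usable); 192.168.19.0/25 (94 hosts, 126 usable)


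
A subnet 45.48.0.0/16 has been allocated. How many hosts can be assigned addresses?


Host bits = 32 - 16 = 16
Total addresses = 2^16 = 65536
Usable = total - 2 (network and broadcast)
Usable hosts: 65534


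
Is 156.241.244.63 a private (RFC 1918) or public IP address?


RFC 1918 private ranges:
  10.0.0.0/8 (10.0.0.0 - 10.255.255.255)
  172.16.0.0/12 (172.16.0.0 - 172.31.255.255)
  192.168.0.0/16 (192.168.0.0 - 192.168.255.255)
Public (not in any RFC 1918 range)


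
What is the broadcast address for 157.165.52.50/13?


Network: 157.160.0.0/13
Host bits = 19
Set all host bits to 1:
Broadcast: 157.167.255.255


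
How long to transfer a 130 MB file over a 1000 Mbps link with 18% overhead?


Effective throughput = 1000 * (1 - 18/100) = 820.0 Mbps
File size in Mb = 130 * 8 = 1040 Mb
Time = 1040 / 820.0
Time = 1.2683 seconds


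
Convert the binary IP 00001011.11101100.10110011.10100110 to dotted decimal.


00001011 = 11
11101100 = 236
10110011 = 179
10100110 = 166
IP: 11.236.179.166


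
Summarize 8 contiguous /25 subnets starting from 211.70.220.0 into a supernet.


Original prefix: /25
Number of subnets: 8 = 2^3
New prefix = 25 - 3 = 22
Supernet: 211.70.220.0/22


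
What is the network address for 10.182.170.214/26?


IP:   00001010.10110110.10101010.11010110
Mask: 11111111.11111111.11111111.11000000
AND operation:
Net:  00001010.10110110.10101010.11000000
Network: 10.182.170.192/26


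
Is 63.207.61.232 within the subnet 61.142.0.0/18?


Subnet network: 61.142.0.0
Test IP AND mask: 63.207.0.0
No, 63.207.61.232 is not in 61.142.0.0/18


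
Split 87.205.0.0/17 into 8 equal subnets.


New prefix = 17 + 3 = 20
Each subnet has 4096 addresses
  87.205.0.0/20
  87.205.16.0/20
  87.205.32.0/20
  87.205.48.0/20
  87.205.64.0/20
  87.205.80.0/20
  87.205.96.0/20
  87.205.112.0/20
Subnets: 87.205.0.0/20, 87.205.16.0/20, 87.205.32.0/20, 87.205.48.0/20, 87.205.64.0/20, 87.205.80.0/20, 87.205.96.0/20, 87.205.112.0/20


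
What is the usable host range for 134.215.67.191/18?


Network: 134.215.64.0
Broadcast: 134.215.127.255
First usable = network + 1
Last usable = broadcast - 1
Range: 134.215.64.1 to 134.215.127.254


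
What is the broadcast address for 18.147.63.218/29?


Network: 18.147.63.216/29
Host bits = 3
Set all host bits to 1:
Broadcast: 18.147.63.223


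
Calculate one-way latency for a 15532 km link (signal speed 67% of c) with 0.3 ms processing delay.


Speed = 0.67 * 3e5 km/s = 201000 km/s
Propagation delay = 15532 / 201000 = 0.0773 s = 77.2736 ms
Processing delay = 0.3 ms
Total one-way latency = 77.5736 ms


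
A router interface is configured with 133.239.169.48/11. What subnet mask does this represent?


/11 means 11 network bits, 21 host bits
Binary: 11111111111000000000000000000000
Mask: 255.224.0.0


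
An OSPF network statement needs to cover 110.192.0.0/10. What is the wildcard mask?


Subnet mask: 255.192.0.0
Wildcard = 255.255.255.255 - subnet mask
255 - 255 = 0
255 - 192 = 63
255 - 0 = 255
255 - 0 = 255
Wildcard: 0.63.255.255


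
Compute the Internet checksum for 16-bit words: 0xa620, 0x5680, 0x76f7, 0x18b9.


Sum all words (with carry folding):
+ 0xa620 = 0xa620
+ 0x5680 = 0xfca0
+ 0x76f7 = 0x7398
+ 0x18b9 = 0x8c51
One's complement: ~0x8c51
Checksum = 0x73ae


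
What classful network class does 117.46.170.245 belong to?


First octet: 117
Binary: 01110101
0xxxxxxx -> Class A (1-126)
Class A, default mask 255.0.0.0 (/8)


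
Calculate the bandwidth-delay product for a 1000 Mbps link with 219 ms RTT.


BDP = bandwidth * RTT
= 1000 Mbps * 219 ms
= 1000 * 1e6 * 219 / 1000 bits
= 219000000 bits
= 27375000 bytes
= 26733.3984 KB
BDP = 219000000 bits (27375000 bytes)


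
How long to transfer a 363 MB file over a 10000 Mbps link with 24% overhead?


Effective throughput = 10000 * (1 - 24/100) = 7600 Mbps
File size in Mb = 363 * 8 = 2904 Mb
Time = 2904 / 7600
Time = 0.3821 seconds


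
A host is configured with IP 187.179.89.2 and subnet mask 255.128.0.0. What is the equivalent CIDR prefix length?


Binary: 11111111.10000000.00000000.00000000
Count leading 1s
Prefix: /9


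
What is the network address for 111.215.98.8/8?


IP:   01101111.11010111.01100010.00001000
Mask: 11111111.00000000.00000000.00000000
AND operation:
Net:  01101111.00000000.00000000.00000000
Network: 111.0.0.0/8


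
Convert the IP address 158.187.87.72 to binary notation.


158 = 10011110
187 = 10111011
87 = 01010111
72 = 01001000
Binary: 10011110.10111011.01010111.01001000


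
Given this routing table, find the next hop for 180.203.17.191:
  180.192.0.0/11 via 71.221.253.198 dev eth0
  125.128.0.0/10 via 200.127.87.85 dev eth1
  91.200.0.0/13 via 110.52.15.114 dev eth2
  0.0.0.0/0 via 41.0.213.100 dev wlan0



Longest prefix match for 180.203.17.191:
  /11 180.192.0.0: MATCH
  /10 125.128.0.0: no
  /13 91.200.0.0: no
  /0 0.0.0.0: MATCH
Selected: next-hop 71.221.253.198 via eth0 (matched /11)


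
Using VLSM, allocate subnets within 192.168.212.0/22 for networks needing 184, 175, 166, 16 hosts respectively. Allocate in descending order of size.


184 hosts -> /24 (254 usable): 192.168.212.0/24
175 hosts -> /24 (254 usable): 192.168.213.0/24
166 hosts -> /24 (254 usable): 192.168.214.0/24
16 hosts -> /27 (30 usable): 192.168.215.0/27
Allocation: 192.168.212.0/24 (184 hosts, 254 usable); 192.168.213.0/24 (175 hosts, 254 usable); 192.168.214.0/24 (166 hosts, 254 usable); 192.168.215.0/27 (16 hosts, 30 usable)


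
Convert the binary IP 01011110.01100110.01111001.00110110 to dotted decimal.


01011110 = 94
01100110 = 102
01111001 = 121
00110110 = 54
IP: 94.102.121.54


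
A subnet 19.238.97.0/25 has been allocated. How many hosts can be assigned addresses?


Host bits = 32 - 25 = 7
Total addresses = 2^7 = 128
Usable = total - 2 (network and broadcast)
Usable hosts: 126


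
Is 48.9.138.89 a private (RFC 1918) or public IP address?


RFC 1918 private ranges:
  10.0.0.0/8 (10.0.0.0 - 10.255.255.255)
  172.16.0.0/12 (172.16.0.0 - 172.31.255.255)
  192.168.0.0/16 (192.168.0.0 - 192.168.255.255)
Public (not in any RFC 1918 range)


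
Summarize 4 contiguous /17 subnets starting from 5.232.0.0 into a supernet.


Original prefix: /17
Number of subnets: 4 = 2^2
New prefix = 17 - 2 = 15
Supernet: 5.232.0.0/15


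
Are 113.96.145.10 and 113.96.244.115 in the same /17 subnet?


Mask: 255.255.128.0
113.96.145.10 AND mask = 113.96.128.0
113.96.244.115 AND mask = 113.96.128.0
Yes, same subnet (113.96.128.0)


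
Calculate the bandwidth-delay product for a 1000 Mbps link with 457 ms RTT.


BDP = bandwidth * RTT
= 1000 Mbps * 457 ms
= 1000 * 1e6 * 457 / 1000 bits
= 457000000 bits
= 57125000 bytes
= 55786.1328 KB
BDP = 457000000 bits (57125000 bytes)


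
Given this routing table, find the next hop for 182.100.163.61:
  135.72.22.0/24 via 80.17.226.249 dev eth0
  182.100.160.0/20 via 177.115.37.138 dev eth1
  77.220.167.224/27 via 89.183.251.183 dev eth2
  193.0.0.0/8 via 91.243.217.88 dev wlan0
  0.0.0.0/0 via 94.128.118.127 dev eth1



Longest prefix match for 182.100.163.61:
  /24 135.72.22.0: no
  /20 182.100.160.0: MATCH
  /27 77.220.167.224: no
  /8 193.0.0.0: no
  /0 0.0.0.0: MATCH
Selected: next-hop 177.115.37.138 via eth1 (matched /20)


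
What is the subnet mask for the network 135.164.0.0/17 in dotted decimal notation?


/17 means 17 network bits, 15 host bits
Binary: 11111111111111111000000000000000
Mask: 255.255.128.0


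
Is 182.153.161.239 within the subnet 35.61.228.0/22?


Subnet network: 35.61.228.0
Test IP AND mask: 182.153.160.0
No, 182.153.161.239 is not in 35.61.228.0/22


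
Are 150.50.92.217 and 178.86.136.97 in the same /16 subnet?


Mask: 255.255.0.0
150.50.92.217 AND mask = 150.50.0.0
178.86.136.97 AND mask = 178.86.0.0
No, different subnets (150.50.0.0 vs 178.86.0.0)


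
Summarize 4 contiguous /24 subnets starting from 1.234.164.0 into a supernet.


Original prefix: /24
Number of subnets: 4 = 2^2
New prefix = 24 - 2 = 22
Supernet: 1.234.164.0/22
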